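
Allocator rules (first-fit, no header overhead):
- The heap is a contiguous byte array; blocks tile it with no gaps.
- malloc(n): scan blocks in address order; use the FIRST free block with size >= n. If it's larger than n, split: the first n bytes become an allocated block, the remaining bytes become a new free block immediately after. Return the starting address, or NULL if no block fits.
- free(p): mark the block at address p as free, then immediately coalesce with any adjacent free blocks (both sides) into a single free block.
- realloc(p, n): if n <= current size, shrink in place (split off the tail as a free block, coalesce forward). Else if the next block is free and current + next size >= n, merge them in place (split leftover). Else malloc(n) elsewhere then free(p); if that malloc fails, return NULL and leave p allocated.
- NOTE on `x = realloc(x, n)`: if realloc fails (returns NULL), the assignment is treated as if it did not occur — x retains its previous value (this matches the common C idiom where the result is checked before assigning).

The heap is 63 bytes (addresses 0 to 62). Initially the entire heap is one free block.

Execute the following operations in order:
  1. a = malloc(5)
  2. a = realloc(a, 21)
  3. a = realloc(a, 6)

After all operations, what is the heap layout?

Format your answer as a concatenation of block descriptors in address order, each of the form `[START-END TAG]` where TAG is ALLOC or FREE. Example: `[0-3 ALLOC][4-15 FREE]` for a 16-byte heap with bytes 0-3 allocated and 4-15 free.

Answer: [0-5 ALLOC][6-62 FREE]

Derivation:
Op 1: a = malloc(5) -> a = 0; heap: [0-4 ALLOC][5-62 FREE]
Op 2: a = realloc(a, 21) -> a = 0; heap: [0-20 ALLOC][21-62 FREE]
Op 3: a = realloc(a, 6) -> a = 0; heap: [0-5 ALLOC][6-62 FREE]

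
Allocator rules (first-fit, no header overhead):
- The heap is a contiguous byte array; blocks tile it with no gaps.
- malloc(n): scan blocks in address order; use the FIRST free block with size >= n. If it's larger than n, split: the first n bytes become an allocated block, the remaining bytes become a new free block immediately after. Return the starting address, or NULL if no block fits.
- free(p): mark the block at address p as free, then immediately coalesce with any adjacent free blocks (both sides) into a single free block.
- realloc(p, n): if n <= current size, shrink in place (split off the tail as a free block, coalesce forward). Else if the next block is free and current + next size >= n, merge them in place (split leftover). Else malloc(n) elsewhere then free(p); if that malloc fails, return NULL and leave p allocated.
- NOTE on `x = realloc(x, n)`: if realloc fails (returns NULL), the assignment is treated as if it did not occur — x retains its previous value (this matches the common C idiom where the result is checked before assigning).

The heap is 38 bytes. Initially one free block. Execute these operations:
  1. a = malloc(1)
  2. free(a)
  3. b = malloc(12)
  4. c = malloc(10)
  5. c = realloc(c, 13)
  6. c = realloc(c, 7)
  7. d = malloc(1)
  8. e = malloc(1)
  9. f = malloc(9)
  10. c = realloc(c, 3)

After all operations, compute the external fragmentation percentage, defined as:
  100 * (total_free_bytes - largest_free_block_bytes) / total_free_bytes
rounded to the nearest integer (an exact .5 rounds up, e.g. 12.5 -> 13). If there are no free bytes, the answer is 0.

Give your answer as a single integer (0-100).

Answer: 33

Derivation:
Op 1: a = malloc(1) -> a = 0; heap: [0-0 ALLOC][1-37 FREE]
Op 2: free(a) -> (freed a); heap: [0-37 FREE]
Op 3: b = malloc(12) -> b = 0; heap: [0-11 ALLOC][12-37 FREE]
Op 4: c = malloc(10) -> c = 12; heap: [0-11 ALLOC][12-21 ALLOC][22-37 FREE]
Op 5: c = realloc(c, 13) -> c = 12; heap: [0-11 ALLOC][12-24 ALLOC][25-37 FREE]
Op 6: c = realloc(c, 7) -> c = 12; heap: [0-11 ALLOC][12-18 ALLOC][19-37 FREE]
Op 7: d = malloc(1) -> d = 19; heap: [0-11 ALLOC][12-18 ALLOC][19-19 ALLOC][20-37 FREE]
Op 8: e = malloc(1) -> e = 20; heap: [0-11 ALLOC][12-18 ALLOC][19-19 ALLOC][20-20 ALLOC][21-37 FREE]
Op 9: f = malloc(9) -> f = 21; heap: [0-11 ALLOC][12-18 ALLOC][19-19 ALLOC][20-20 ALLOC][21-29 ALLOC][30-37 FREE]
Op 10: c = realloc(c, 3) -> c = 12; heap: [0-11 ALLOC][12-14 ALLOC][15-18 FREE][19-19 ALLOC][20-20 ALLOC][21-29 ALLOC][30-37 FREE]
Free blocks: [4 8] total_free=12 largest=8 -> 100*(12-8)/12 = 400/12 ≈ 33.333 -> rounds to 33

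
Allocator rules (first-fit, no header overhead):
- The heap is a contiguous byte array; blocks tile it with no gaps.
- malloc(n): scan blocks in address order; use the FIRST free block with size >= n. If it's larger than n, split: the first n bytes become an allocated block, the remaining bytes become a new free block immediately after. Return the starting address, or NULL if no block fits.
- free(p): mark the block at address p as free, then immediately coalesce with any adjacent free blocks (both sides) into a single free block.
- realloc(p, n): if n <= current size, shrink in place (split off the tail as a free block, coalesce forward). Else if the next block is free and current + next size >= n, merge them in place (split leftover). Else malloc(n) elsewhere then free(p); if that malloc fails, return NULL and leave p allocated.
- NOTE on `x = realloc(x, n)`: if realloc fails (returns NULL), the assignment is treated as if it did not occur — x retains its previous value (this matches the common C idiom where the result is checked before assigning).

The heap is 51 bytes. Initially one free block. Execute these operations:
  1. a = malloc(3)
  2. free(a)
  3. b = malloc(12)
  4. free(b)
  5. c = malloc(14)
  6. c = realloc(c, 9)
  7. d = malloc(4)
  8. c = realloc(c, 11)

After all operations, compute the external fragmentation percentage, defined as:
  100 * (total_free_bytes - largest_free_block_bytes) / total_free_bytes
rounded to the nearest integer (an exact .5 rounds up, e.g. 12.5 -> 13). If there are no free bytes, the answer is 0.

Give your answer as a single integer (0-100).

Op 1: a = malloc(3) -> a = 0; heap: [0-2 ALLOC][3-50 FREE]
Op 2: free(a) -> (freed a); heap: [0-50 FREE]
Op 3: b = malloc(12) -> b = 0; heap: [0-11 ALLOC][12-50 FREE]
Op 4: free(b) -> (freed b); heap: [0-50 FREE]
Op 5: c = malloc(14) -> c = 0; heap: [0-13 ALLOC][14-50 FREE]
Op 6: c = realloc(c, 9) -> c = 0; heap: [0-8 ALLOC][9-50 FREE]
Op 7: d = malloc(4) -> d = 9; heap: [0-8 ALLOC][9-12 ALLOC][13-50 FREE]
Op 8: c = realloc(c, 11) -> c = 13; heap: [0-8 FREE][9-12 ALLOC][13-23 ALLOC][24-50 FREE]
Free blocks: [9 27] total_free=36 largest=27 -> 100*(36-27)/36 = 900/36 = 25

Answer: 25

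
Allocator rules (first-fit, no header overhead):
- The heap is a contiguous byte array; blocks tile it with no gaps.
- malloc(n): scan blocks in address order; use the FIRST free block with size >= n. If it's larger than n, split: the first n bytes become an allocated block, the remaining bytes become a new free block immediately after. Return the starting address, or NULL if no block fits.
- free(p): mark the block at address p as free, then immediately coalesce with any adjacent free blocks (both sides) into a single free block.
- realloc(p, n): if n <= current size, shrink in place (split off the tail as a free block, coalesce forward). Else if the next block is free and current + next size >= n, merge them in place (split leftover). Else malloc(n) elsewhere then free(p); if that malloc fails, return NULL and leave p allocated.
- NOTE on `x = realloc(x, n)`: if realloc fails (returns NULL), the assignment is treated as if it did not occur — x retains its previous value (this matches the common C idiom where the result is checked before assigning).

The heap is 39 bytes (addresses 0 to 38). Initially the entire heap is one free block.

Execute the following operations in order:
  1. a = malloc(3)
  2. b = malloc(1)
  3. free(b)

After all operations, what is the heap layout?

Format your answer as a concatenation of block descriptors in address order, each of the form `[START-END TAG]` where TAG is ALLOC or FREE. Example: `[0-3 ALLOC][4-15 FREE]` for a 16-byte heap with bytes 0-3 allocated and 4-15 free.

Op 1: a = malloc(3) -> a = 0; heap: [0-2 ALLOC][3-38 FREE]
Op 2: b = malloc(1) -> b = 3; heap: [0-2 ALLOC][3-3 ALLOC][4-38 FREE]
Op 3: free(b) -> (freed b); heap: [0-2 ALLOC][3-38 FREE]

Answer: [0-2 ALLOC][3-38 FREE]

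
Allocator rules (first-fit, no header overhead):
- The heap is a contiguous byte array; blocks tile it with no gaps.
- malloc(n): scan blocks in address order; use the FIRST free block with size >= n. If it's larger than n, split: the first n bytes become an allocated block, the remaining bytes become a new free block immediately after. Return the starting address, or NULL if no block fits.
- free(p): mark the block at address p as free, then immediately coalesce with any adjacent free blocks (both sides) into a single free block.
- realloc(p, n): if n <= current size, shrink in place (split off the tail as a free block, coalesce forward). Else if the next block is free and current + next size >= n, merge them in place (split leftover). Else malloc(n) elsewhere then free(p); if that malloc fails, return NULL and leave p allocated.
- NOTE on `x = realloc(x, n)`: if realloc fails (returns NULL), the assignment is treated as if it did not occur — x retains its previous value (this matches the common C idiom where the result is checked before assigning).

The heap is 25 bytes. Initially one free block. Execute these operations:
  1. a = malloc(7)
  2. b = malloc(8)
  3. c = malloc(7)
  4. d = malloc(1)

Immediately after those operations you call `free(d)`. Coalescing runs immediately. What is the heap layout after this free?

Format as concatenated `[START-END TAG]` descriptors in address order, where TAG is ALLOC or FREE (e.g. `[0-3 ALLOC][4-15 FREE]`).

Answer: [0-6 ALLOC][7-14 ALLOC][15-21 ALLOC][22-24 FREE]

Derivation:
Op 1: a = malloc(7) -> a = 0; heap: [0-6 ALLOC][7-24 FREE]
Op 2: b = malloc(8) -> b = 7; heap: [0-6 ALLOC][7-14 ALLOC][15-24 FREE]
Op 3: c = malloc(7) -> c = 15; heap: [0-6 ALLOC][7-14 ALLOC][15-21 ALLOC][22-24 FREE]
Op 4: d = malloc(1) -> d = 22; heap: [0-6 ALLOC][7-14 ALLOC][15-21 ALLOC][22-22 ALLOC][23-24 FREE]
free(d): d = 22 -> block [22-22 ALLOC]; mark free, coalesce with adjacent free neighbors -> [0-6 ALLOC][7-14 ALLOC][15-21 ALLOC][22-24 FREE]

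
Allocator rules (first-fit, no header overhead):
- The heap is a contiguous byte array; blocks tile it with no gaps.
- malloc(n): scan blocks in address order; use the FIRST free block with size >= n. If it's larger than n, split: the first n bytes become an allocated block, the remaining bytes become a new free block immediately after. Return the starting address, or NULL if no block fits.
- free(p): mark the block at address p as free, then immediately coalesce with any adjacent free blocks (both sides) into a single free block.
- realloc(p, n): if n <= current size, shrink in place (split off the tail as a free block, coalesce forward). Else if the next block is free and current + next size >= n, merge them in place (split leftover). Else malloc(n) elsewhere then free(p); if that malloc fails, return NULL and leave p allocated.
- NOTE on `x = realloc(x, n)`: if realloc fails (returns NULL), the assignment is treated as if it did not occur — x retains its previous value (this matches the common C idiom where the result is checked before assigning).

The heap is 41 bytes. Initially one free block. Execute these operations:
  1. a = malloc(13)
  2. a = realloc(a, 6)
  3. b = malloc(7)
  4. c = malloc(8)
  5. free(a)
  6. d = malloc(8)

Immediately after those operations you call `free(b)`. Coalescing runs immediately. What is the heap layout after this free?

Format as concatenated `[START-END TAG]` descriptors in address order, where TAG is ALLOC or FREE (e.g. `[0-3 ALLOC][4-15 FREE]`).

Op 1: a = malloc(13) -> a = 0; heap: [0-12 ALLOC][13-40 FREE]
Op 2: a = realloc(a, 6) -> a = 0; heap: [0-5 ALLOC][6-40 FREE]
Op 3: b = malloc(7) -> b = 6; heap: [0-5 ALLOC][6-12 ALLOC][13-40 FREE]
Op 4: c = malloc(8) -> c = 13; heap: [0-5 ALLOC][6-12 ALLOC][13-20 ALLOC][21-40 FREE]
Op 5: free(a) -> (freed a); heap: [0-5 FREE][6-12 ALLOC][13-20 ALLOC][21-40 FREE]
Op 6: d = malloc(8) -> d = 21; heap: [0-5 FREE][6-12 ALLOC][13-20 ALLOC][21-28 ALLOC][29-40 FREE]
free(b): b = 6 -> block [6-12 ALLOC]; mark free, coalesce with adjacent free neighbors -> [0-12 FREE][13-20 ALLOC][21-28 ALLOC][29-40 FREE]

Answer: [0-12 FREE][13-20 ALLOC][21-28 ALLOC][29-40 FREE]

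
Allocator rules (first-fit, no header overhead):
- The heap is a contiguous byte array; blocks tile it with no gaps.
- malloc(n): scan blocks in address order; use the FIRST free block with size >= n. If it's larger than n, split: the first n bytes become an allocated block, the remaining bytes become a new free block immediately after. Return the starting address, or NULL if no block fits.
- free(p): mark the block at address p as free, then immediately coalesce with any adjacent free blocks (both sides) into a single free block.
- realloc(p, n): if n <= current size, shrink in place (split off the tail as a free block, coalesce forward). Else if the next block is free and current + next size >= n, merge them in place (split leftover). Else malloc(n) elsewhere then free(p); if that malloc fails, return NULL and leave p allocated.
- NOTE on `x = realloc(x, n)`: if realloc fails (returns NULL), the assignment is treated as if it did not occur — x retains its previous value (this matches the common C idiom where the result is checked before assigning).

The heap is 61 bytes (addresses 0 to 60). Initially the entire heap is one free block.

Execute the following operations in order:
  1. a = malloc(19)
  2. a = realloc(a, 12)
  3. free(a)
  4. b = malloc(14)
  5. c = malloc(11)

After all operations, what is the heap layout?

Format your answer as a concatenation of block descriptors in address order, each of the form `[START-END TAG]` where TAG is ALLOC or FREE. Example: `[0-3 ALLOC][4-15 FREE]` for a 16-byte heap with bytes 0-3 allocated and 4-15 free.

Op 1: a = malloc(19) -> a = 0; heap: [0-18 ALLOC][19-60 FREE]
Op 2: a = realloc(a, 12) -> a = 0; heap: [0-11 ALLOC][12-60 FREE]
Op 3: free(a) -> (freed a); heap: [0-60 FREE]
Op 4: b = malloc(14) -> b = 0; heap: [0-13 ALLOC][14-60 FREE]
Op 5: c = malloc(11) -> c = 14; heap: [0-13 ALLOC][14-24 ALLOC][25-60 FREE]

Answer: [0-13 ALLOC][14-24 ALLOC][25-60 FREE]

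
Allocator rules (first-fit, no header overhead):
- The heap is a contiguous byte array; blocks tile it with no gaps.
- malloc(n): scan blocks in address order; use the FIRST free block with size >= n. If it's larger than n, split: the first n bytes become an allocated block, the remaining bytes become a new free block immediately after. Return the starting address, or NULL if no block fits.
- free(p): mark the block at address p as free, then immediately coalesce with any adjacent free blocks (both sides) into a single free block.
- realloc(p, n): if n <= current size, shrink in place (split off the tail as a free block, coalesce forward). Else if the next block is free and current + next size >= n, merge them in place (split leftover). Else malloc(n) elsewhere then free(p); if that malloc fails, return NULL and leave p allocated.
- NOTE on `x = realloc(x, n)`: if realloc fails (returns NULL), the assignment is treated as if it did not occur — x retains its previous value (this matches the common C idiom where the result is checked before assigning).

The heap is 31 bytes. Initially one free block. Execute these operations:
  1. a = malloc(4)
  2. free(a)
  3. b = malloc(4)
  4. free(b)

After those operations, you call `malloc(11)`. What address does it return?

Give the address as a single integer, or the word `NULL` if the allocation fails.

Answer: 0

Derivation:
Op 1: a = malloc(4) -> a = 0; heap: [0-3 ALLOC][4-30 FREE]
Op 2: free(a) -> (freed a); heap: [0-30 FREE]
Op 3: b = malloc(4) -> b = 0; heap: [0-3 ALLOC][4-30 FREE]
Op 4: free(b) -> (freed b); heap: [0-30 FREE]
malloc(11): first-fit scan over [0-30 FREE] -> 0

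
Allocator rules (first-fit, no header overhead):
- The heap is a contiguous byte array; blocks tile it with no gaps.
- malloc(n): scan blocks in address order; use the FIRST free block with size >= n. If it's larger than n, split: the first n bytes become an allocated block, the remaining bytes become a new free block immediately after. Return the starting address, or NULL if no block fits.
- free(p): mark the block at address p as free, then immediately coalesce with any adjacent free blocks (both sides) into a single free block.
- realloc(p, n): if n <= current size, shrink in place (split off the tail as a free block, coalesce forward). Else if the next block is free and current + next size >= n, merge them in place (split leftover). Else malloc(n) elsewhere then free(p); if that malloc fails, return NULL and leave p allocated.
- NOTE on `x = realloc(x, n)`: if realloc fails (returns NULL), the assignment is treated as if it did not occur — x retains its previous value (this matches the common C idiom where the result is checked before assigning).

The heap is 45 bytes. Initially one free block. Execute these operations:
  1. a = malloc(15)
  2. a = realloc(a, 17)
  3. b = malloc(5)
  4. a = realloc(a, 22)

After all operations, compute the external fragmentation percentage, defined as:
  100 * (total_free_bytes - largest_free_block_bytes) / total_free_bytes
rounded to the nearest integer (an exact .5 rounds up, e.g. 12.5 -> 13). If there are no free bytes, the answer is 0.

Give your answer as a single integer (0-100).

Answer: 6

Derivation:
Op 1: a = malloc(15) -> a = 0; heap: [0-14 ALLOC][15-44 FREE]
Op 2: a = realloc(a, 17) -> a = 0; heap: [0-16 ALLOC][17-44 FREE]
Op 3: b = malloc(5) -> b = 17; heap: [0-16 ALLOC][17-21 ALLOC][22-44 FREE]
Op 4: a = realloc(a, 22) -> a = 22; heap: [0-16 FREE][17-21 ALLOC][22-43 ALLOC][44-44 FREE]
Free blocks: [17 1] total_free=18 largest=17 -> 100*(18-17)/18 = 100/18 ≈ 5.556 -> rounds to 6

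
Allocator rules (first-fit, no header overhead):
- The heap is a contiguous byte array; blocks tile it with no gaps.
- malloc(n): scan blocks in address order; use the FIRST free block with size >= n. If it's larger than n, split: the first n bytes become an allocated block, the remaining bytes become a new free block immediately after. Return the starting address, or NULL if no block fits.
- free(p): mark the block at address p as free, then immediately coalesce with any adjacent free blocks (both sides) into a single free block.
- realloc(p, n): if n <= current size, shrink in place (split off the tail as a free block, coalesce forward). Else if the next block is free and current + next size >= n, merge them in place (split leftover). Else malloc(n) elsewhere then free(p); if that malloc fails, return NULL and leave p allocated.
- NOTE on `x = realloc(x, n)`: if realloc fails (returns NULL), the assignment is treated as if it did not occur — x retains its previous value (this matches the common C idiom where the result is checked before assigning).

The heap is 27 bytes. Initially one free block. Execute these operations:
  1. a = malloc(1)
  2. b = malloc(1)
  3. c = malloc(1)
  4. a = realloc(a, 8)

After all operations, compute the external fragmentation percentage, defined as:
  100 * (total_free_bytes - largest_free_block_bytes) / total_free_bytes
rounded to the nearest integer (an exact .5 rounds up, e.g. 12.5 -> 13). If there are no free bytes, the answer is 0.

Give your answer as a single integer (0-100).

Answer: 6

Derivation:
Op 1: a = malloc(1) -> a = 0; heap: [0-0 ALLOC][1-26 FREE]
Op 2: b = malloc(1) -> b = 1; heap: [0-0 ALLOC][1-1 ALLOC][2-26 FREE]
Op 3: c = malloc(1) -> c = 2; heap: [0-0 ALLOC][1-1 ALLOC][2-2 ALLOC][3-26 FREE]
Op 4: a = realloc(a, 8) -> a = 3; heap: [0-0 FREE][1-1 ALLOC][2-2 ALLOC][3-10 ALLOC][11-26 FREE]
Free blocks: [1 16] total_free=17 largest=16 -> 100*(17-16)/17 = 100/17 ≈ 5.882 -> rounds to 6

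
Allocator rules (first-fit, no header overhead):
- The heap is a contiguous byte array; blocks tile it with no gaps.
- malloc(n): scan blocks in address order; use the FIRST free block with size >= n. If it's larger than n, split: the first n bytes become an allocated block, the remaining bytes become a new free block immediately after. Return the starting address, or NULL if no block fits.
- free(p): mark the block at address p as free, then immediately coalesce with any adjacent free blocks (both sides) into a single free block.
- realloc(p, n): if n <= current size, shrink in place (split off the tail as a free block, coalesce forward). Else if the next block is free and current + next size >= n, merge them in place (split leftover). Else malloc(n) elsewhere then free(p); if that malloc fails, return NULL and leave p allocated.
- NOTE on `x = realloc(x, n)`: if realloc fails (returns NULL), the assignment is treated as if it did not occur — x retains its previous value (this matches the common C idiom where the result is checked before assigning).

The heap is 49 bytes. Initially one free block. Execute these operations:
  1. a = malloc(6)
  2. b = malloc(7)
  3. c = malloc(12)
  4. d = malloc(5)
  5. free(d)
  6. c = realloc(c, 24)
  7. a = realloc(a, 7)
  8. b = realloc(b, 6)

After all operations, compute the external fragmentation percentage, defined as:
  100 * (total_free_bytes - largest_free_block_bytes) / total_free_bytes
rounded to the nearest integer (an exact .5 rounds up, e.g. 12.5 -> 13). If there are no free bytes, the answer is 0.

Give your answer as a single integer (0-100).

Answer: 50

Derivation:
Op 1: a = malloc(6) -> a = 0; heap: [0-5 ALLOC][6-48 FREE]
Op 2: b = malloc(7) -> b = 6; heap: [0-5 ALLOC][6-12 ALLOC][13-48 FREE]
Op 3: c = malloc(12) -> c = 13; heap: [0-5 ALLOC][6-12 ALLOC][13-24 ALLOC][25-48 FREE]
Op 4: d = malloc(5) -> d = 25; heap: [0-5 ALLOC][6-12 ALLOC][13-24 ALLOC][25-29 ALLOC][30-48 FREE]
Op 5: free(d) -> (freed d); heap: [0-5 ALLOC][6-12 ALLOC][13-24 ALLOC][25-48 FREE]
Op 6: c = realloc(c, 24) -> c = 13; heap: [0-5 ALLOC][6-12 ALLOC][13-36 ALLOC][37-48 FREE]
Op 7: a = realloc(a, 7) -> a = 37; heap: [0-5 FREE][6-12 ALLOC][13-36 ALLOC][37-43 ALLOC][44-48 FREE]
Op 8: b = realloc(b, 6) -> b = 6; heap: [0-5 FREE][6-11 ALLOC][12-12 FREE][13-36 ALLOC][37-43 ALLOC][44-48 FREE]
Free blocks: [6 1 5] total_free=12 largest=6 -> 100*(12-6)/12 = 600/12 = 50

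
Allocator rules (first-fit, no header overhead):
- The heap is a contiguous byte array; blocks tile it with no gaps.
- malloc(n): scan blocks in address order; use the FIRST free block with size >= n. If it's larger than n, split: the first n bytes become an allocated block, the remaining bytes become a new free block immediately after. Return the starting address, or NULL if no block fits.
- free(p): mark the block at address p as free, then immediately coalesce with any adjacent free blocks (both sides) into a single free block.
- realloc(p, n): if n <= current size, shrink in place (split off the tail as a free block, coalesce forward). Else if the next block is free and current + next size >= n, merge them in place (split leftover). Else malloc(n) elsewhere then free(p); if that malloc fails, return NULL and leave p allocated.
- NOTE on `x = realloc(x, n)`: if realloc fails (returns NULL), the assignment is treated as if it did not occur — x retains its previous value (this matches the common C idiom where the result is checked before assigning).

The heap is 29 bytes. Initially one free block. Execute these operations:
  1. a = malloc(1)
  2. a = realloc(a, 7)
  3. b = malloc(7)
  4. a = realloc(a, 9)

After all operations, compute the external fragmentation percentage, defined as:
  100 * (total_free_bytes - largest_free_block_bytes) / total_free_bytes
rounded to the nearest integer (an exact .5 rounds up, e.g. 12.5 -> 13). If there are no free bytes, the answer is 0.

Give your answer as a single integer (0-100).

Answer: 46

Derivation:
Op 1: a = malloc(1) -> a = 0; heap: [0-0 ALLOC][1-28 FREE]
Op 2: a = realloc(a, 7) -> a = 0; heap: [0-6 ALLOC][7-28 FREE]
Op 3: b = malloc(7) -> b = 7; heap: [0-6 ALLOC][7-13 ALLOC][14-28 FREE]
Op 4: a = realloc(a, 9) -> a = 14; heap: [0-6 FREE][7-13 ALLOC][14-22 ALLOC][23-28 FREE]
Free blocks: [7 6] total_free=13 largest=7 -> 100*(13-7)/13 = 600/13 ≈ 46.154 -> rounds to 46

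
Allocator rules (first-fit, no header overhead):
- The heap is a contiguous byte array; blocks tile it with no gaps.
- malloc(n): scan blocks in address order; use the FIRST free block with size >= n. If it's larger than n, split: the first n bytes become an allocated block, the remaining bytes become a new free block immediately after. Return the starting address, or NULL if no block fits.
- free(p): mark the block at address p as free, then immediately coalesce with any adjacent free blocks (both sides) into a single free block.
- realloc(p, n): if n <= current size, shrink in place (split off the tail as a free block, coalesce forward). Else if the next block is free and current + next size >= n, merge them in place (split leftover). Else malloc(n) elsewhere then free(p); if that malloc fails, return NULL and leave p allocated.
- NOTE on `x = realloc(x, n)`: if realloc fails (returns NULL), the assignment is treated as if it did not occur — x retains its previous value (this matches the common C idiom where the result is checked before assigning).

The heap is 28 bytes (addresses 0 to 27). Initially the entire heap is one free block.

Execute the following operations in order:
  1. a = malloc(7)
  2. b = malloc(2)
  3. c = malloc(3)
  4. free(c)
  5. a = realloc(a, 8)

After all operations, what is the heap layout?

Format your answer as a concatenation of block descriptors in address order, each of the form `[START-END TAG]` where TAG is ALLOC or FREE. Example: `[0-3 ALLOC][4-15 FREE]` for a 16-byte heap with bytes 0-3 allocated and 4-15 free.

Op 1: a = malloc(7) -> a = 0; heap: [0-6 ALLOC][7-27 FREE]
Op 2: b = malloc(2) -> b = 7; heap: [0-6 ALLOC][7-8 ALLOC][9-27 FREE]
Op 3: c = malloc(3) -> c = 9; heap: [0-6 ALLOC][7-8 ALLOC][9-11 ALLOC][12-27 FREE]
Op 4: free(c) -> (freed c); heap: [0-6 ALLOC][7-8 ALLOC][9-27 FREE]
Op 5: a = realloc(a, 8) -> a = 9; heap: [0-6 FREE][7-8 ALLOC][9-16 ALLOC][17-27 FREE]

Answer: [0-6 FREE][7-8 ALLOC][9-16 ALLOC][17-27 FREE]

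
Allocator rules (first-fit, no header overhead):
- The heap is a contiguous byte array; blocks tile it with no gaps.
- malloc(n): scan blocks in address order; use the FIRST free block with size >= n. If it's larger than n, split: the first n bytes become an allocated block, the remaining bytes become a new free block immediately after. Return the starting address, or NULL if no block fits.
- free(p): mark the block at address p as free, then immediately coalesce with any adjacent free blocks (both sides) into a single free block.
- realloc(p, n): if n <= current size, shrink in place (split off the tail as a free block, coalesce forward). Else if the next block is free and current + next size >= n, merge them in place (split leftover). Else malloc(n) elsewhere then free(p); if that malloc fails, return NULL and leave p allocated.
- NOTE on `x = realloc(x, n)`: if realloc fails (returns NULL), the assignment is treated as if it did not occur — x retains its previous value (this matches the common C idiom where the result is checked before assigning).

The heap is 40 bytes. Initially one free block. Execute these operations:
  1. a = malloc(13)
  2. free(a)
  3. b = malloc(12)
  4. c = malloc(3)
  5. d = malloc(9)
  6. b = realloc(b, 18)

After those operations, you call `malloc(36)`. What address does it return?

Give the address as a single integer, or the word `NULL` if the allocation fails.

Op 1: a = malloc(13) -> a = 0; heap: [0-12 ALLOC][13-39 FREE]
Op 2: free(a) -> (freed a); heap: [0-39 FREE]
Op 3: b = malloc(12) -> b = 0; heap: [0-11 ALLOC][12-39 FREE]
Op 4: c = malloc(3) -> c = 12; heap: [0-11 ALLOC][12-14 ALLOC][15-39 FREE]
Op 5: d = malloc(9) -> d = 15; heap: [0-11 ALLOC][12-14 ALLOC][15-23 ALLOC][24-39 FREE]
Op 6: b = realloc(b, 18) -> NULL (b unchanged); heap: [0-11 ALLOC][12-14 ALLOC][15-23 ALLOC][24-39 FREE]
malloc(36): first-fit scan over [0-11 ALLOC][12-14 ALLOC][15-23 ALLOC][24-39 FREE] -> NULL

Answer: NULL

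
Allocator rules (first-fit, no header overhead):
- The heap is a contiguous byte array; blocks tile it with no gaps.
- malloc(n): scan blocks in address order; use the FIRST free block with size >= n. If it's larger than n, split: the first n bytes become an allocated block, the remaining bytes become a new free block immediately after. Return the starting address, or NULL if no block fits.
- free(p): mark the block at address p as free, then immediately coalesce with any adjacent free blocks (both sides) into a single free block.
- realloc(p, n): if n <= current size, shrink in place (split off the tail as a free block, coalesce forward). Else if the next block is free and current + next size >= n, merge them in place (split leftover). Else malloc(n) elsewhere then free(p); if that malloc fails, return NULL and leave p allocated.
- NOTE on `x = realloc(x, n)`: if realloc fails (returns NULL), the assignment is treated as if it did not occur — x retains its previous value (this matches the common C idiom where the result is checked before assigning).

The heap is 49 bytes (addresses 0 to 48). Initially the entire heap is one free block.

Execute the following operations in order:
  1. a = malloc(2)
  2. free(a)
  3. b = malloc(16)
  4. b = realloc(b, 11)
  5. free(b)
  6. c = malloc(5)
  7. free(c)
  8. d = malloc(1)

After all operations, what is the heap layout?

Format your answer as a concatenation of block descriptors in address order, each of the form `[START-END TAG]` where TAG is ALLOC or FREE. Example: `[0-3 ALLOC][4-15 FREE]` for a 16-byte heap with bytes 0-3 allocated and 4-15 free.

Op 1: a = malloc(2) -> a = 0; heap: [0-1 ALLOC][2-48 FREE]
Op 2: free(a) -> (freed a); heap: [0-48 FREE]
Op 3: b = malloc(16) -> b = 0; heap: [0-15 ALLOC][16-48 FREE]
Op 4: b = realloc(b, 11) -> b = 0; heap: [0-10 ALLOC][11-48 FREE]
Op 5: free(b) -> (freed b); heap: [0-48 FREE]
Op 6: c = malloc(5) -> c = 0; heap: [0-4 ALLOC][5-48 FREE]
Op 7: free(c) -> (freed c); heap: [0-48 FREE]
Op 8: d = malloc(1) -> d = 0; heap: [0-0 ALLOC][1-48 FREE]

Answer: [0-0 ALLOC][1-48 FREE]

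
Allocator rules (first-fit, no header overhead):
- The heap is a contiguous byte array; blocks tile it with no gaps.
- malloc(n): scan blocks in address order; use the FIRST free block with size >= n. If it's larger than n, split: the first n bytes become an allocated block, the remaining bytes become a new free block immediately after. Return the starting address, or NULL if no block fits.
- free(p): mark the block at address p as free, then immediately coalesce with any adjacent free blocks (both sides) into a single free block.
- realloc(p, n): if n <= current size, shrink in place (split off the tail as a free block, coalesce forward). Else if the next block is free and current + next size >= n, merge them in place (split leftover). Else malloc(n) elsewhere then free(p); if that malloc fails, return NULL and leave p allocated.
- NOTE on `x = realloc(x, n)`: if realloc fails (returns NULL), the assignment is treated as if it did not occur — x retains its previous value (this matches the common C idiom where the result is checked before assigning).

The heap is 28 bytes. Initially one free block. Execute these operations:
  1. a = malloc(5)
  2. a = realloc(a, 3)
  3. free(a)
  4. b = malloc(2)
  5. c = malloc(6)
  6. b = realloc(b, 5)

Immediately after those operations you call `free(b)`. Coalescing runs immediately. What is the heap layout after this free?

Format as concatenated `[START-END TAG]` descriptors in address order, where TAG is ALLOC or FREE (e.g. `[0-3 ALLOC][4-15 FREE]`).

Answer: [0-1 FREE][2-7 ALLOC][8-27 FREE]

Derivation:
Op 1: a = malloc(5) -> a = 0; heap: [0-4 ALLOC][5-27 FREE]
Op 2: a = realloc(a, 3) -> a = 0; heap: [0-2 ALLOC][3-27 FREE]
Op 3: free(a) -> (freed a); heap: [0-27 FREE]
Op 4: b = malloc(2) -> b = 0; heap: [0-1 ALLOC][2-27 FREE]
Op 5: c = malloc(6) -> c = 2; heap: [0-1 ALLOC][2-7 ALLOC][8-27 FREE]
Op 6: b = realloc(b, 5) -> b = 8; heap: [0-1 FREE][2-7 ALLOC][8-12 ALLOC][13-27 FREE]
free(b): b = 8 -> block [8-12 ALLOC]; mark free, coalesce with adjacent free neighbors -> [0-1 FREE][2-7 ALLOC][8-27 FREE]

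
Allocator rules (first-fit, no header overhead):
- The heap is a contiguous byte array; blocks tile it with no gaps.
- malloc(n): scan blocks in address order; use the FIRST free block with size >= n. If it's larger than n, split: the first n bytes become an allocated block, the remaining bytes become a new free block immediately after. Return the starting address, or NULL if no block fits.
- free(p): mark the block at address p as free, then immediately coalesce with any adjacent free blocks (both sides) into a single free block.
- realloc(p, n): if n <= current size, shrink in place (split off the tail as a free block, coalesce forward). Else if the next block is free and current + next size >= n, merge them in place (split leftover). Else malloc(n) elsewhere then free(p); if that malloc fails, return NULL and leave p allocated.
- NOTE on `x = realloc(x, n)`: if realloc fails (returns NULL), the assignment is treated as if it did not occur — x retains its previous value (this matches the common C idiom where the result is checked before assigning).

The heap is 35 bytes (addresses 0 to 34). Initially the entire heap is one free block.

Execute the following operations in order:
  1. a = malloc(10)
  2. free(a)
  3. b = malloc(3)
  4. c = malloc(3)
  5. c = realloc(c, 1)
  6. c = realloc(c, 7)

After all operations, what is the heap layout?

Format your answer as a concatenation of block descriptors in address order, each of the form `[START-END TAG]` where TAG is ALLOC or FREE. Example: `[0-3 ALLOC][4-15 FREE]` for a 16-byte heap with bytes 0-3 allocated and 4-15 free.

Answer: [0-2 ALLOC][3-9 ALLOC][10-34 FREE]

Derivation:
Op 1: a = malloc(10) -> a = 0; heap: [0-9 ALLOC][10-34 FREE]
Op 2: free(a) -> (freed a); heap: [0-34 FREE]
Op 3: b = malloc(3) -> b = 0; heap: [0-2 ALLOC][3-34 FREE]
Op 4: c = malloc(3) -> c = 3; heap: [0-2 ALLOC][3-5 ALLOC][6-34 FREE]
Op 5: c = realloc(c, 1) -> c = 3; heap: [0-2 ALLOC][3-3 ALLOC][4-34 FREE]
Op 6: c = realloc(c, 7) -> c = 3; heap: [0-2 ALLOC][3-9 ALLOC][10-34 FREE]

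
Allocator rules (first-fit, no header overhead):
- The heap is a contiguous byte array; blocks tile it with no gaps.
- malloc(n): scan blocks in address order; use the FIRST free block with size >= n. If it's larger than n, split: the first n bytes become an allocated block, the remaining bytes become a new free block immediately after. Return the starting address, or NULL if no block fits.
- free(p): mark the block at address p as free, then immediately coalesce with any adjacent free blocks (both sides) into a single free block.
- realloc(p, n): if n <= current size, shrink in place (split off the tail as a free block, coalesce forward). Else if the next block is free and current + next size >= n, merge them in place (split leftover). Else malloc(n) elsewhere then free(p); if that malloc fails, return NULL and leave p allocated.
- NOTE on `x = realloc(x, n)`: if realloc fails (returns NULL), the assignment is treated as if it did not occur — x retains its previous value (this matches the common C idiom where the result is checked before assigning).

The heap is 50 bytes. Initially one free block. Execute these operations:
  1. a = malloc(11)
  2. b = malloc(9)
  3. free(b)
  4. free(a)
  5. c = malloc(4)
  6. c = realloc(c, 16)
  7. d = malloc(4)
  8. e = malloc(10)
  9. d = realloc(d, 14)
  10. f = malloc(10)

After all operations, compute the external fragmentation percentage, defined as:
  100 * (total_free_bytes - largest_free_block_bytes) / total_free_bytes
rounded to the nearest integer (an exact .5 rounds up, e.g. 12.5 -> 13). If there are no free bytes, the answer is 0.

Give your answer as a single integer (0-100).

Op 1: a = malloc(11) -> a = 0; heap: [0-10 ALLOC][11-49 FREE]
Op 2: b = malloc(9) -> b = 11; heap: [0-10 ALLOC][11-19 ALLOC][20-49 FREE]
Op 3: free(b) -> (freed b); heap: [0-10 ALLOC][11-49 FREE]
Op 4: free(a) -> (freed a); heap: [0-49 FREE]
Op 5: c = malloc(4) -> c = 0; heap: [0-3 ALLOC][4-49 FREE]
Op 6: c = realloc(c, 16) -> c = 0; heap: [0-15 ALLOC][16-49 FREE]
Op 7: d = malloc(4) -> d = 16; heap: [0-15 ALLOC][16-19 ALLOC][20-49 FREE]
Op 8: e = malloc(10) -> e = 20; heap: [0-15 ALLOC][16-19 ALLOC][20-29 ALLOC][30-49 FREE]
Op 9: d = realloc(d, 14) -> d = 30; heap: [0-15 ALLOC][16-19 FREE][20-29 ALLOC][30-43 ALLOC][44-49 FREE]
Op 10: f = malloc(10) -> f = NULL; heap: [0-15 ALLOC][16-19 FREE][20-29 ALLOC][30-43 ALLOC][44-49 FREE]
Free blocks: [4 6] total_free=10 largest=6 -> 100*(10-6)/10 = 400/10 = 40

Answer: 40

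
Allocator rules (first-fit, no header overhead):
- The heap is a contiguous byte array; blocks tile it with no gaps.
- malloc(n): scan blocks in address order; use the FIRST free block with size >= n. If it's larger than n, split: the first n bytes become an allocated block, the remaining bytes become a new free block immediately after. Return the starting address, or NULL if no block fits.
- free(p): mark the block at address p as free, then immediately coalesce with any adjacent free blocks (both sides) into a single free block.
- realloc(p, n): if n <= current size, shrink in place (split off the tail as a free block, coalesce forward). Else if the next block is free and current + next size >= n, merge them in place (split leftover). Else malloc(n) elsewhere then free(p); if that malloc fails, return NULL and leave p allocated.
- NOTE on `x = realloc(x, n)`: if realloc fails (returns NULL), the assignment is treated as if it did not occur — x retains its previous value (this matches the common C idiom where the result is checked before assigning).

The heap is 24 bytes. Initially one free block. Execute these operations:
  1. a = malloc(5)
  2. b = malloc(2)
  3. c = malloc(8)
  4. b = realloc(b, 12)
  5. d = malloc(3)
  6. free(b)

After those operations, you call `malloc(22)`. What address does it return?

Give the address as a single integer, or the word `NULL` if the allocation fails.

Answer: NULL

Derivation:
Op 1: a = malloc(5) -> a = 0; heap: [0-4 ALLOC][5-23 FREE]
Op 2: b = malloc(2) -> b = 5; heap: [0-4 ALLOC][5-6 ALLOC][7-23 FREE]
Op 3: c = malloc(8) -> c = 7; heap: [0-4 ALLOC][5-6 ALLOC][7-14 ALLOC][15-23 FREE]
Op 4: b = realloc(b, 12) -> NULL (b unchanged); heap: [0-4 ALLOC][5-6 ALLOC][7-14 ALLOC][15-23 FREE]
Op 5: d = malloc(3) -> d = 15; heap: [0-4 ALLOC][5-6 ALLOC][7-14 ALLOC][15-17 ALLOC][18-23 FREE]
Op 6: free(b) -> (freed b); heap: [0-4 ALLOC][5-6 FREE][7-14 ALLOC][15-17 ALLOC][18-23 FREE]
malloc(22): first-fit scan over [0-4 ALLOC][5-6 FREE][7-14 ALLOC][15-17 ALLOC][18-23 FREE] -> NULL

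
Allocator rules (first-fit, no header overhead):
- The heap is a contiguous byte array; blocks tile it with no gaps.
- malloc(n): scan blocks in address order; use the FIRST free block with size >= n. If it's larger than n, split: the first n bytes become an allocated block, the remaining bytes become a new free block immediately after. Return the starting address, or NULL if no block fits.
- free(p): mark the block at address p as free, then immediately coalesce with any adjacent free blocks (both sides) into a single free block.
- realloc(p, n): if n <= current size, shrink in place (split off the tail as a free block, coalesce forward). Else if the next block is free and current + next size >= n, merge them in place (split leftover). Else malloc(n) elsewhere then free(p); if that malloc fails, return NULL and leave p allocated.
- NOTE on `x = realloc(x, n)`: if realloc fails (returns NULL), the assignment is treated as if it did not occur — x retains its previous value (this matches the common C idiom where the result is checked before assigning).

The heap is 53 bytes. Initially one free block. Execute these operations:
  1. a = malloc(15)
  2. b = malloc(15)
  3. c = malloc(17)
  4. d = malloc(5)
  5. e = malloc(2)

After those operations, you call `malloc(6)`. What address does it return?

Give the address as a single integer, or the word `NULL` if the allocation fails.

Op 1: a = malloc(15) -> a = 0; heap: [0-14 ALLOC][15-52 FREE]
Op 2: b = malloc(15) -> b = 15; heap: [0-14 ALLOC][15-29 ALLOC][30-52 FREE]
Op 3: c = malloc(17) -> c = 30; heap: [0-14 ALLOC][15-29 ALLOC][30-46 ALLOC][47-52 FREE]
Op 4: d = malloc(5) -> d = 47; heap: [0-14 ALLOC][15-29 ALLOC][30-46 ALLOC][47-51 ALLOC][52-52 FREE]
Op 5: e = malloc(2) -> e = NULL; heap: [0-14 ALLOC][15-29 ALLOC][30-46 ALLOC][47-51 ALLOC][52-52 FREE]
malloc(6): first-fit scan over [0-14 ALLOC][15-29 ALLOC][30-46 ALLOC][47-51 ALLOC][52-52 FREE] -> NULL

Answer: NULL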